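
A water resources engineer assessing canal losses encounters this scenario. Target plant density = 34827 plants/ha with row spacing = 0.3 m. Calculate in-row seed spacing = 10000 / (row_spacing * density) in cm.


spacing = 10000 / (row_sp * density)
        = 10000 / (0.3 * 34827)
        = 10000 / 10448.10
        = 0.95711 m = 95.71 cm


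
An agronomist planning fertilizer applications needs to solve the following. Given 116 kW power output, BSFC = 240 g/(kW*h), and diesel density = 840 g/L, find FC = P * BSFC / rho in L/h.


FC = P * BSFC / rho_fuel
   = 116 * 240 / 840
   = 27840 / 840
   = 33.14 L/h


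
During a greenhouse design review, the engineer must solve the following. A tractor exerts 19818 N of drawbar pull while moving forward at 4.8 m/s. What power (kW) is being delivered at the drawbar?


P = F * v / 1000
  = 19818 * 4.8 / 1000
  = 95126.40 / 1000
  = 95.13 kW


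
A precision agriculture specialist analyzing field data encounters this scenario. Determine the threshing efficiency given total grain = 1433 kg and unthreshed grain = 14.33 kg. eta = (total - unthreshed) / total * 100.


eta = (total - unthreshed) / total * 100
    = (1433 - 14.33) / 1433 * 100
    = 1418.67 / 1433 * 100
    = 99%


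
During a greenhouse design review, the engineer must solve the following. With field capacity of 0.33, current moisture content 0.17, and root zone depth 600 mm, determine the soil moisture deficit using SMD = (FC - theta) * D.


SMD = (FC - theta) * D
    = (0.33 - 0.17) * 600
    = 0.160 * 600
    = 96 mm


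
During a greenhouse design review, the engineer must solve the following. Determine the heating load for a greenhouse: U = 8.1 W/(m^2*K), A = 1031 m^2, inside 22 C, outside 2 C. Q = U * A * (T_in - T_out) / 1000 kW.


dT = 22 - (2) = 20 K
Q = U * A * dT
  = 8.1 * 1031 * 20
  = 167022 W = 167.02 kW


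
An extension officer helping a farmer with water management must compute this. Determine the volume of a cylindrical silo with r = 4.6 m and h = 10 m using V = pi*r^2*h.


V = pi * r^2 * h
  = pi * 4.6^2 * 10
  = pi * 21.16 * 10
  = 664.76 m^3


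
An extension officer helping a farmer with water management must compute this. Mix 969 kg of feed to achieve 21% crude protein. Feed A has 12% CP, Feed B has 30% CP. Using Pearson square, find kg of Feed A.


parts_A = CP_b - target = 30 - 21 = 9
parts_B = target - CP_a = 21 - 12 = 9
total_parts = 9 + 9 = 18
Feed A = 969 * 9 / 18 = 484.50 kg
Feed B = 969 * 9 / 18 = 484.50 kg


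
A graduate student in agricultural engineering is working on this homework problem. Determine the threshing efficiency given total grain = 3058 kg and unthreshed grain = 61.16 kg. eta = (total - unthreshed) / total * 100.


eta = (total - unthreshed) / total * 100
    = (3058 - 61.16) / 3058 * 100
    = 2996.84 / 3058 * 100
    = 98%


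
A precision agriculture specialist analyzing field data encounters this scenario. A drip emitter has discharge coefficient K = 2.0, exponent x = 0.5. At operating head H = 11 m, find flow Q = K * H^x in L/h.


Q = K * H^x
  = 2.0 * 11^0.5
  = 2.0 * 3.3166
  = 6.63 L/h


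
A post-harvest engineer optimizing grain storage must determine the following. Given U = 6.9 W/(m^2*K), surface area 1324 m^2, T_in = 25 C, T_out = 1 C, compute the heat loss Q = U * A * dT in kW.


dT = 25 - (1) = 24 K
Q = U * A * dT
  = 6.9 * 1324 * 24
  = 219254.40 W = 219.25 kW


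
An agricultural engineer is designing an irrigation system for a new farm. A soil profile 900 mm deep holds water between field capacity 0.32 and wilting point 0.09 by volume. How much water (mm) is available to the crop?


AW = (FC - WP) * D
   = (0.32 - 0.09) * 900
   = 0.23 * 900
   = 207 mm


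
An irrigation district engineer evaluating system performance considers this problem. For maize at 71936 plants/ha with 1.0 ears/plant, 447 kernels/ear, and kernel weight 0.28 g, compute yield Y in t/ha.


Y = density * ears * kernels * kw
  = 71936 * 1.0 * 447 * 0.28 g/ha
  = 9003509.76 g/ha
  = 9003.51 kg/ha = 9.00 t/ha


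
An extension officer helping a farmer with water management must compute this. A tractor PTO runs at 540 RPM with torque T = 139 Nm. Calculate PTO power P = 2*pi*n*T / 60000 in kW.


P = 2*pi*n*T / 60000
  = 2*pi * 540 * 139 / 60000
  = 471615.89 / 60000
  = 7.86 kW


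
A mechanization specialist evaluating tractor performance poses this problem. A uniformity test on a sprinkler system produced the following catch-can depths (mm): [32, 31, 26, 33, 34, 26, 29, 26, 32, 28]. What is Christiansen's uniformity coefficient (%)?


xbar = 297 / 10 = 29.700
sum|xi - xbar| = 27
CU = 100 * (1 - 27 / (10 * 29.700))
   = 100 * (1 - 0.0909)
   = 90.91%


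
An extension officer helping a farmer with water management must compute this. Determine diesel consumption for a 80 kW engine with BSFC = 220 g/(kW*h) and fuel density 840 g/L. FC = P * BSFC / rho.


FC = P * BSFC / rho_fuel
   = 80 * 220 / 840
   = 17600 / 840
   = 20.95 L/h


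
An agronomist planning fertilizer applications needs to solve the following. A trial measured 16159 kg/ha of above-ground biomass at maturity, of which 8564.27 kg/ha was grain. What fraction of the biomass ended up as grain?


HI = grain_yield / biomass
   = 8564.27 / 16159
   = 0.53


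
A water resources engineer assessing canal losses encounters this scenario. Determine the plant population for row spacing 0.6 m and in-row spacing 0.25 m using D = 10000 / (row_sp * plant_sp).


D = 10000 / (row_sp * plant_sp)
  = 10000 / (0.6 * 0.25)
  = 10000 / 0.1500
  = 66666.67 plants/ha


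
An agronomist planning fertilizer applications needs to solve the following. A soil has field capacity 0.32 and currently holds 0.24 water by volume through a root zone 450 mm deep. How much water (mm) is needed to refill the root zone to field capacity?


SMD = (FC - theta) * D
    = (0.32 - 0.24) * 450
    = 0.080 * 450
    = 36 mm


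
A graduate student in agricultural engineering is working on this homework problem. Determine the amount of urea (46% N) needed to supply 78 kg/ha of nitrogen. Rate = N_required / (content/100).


Rate = N_required / (N_content / 100)
     = 78 / (46 / 100)
     = 78 / 0.46
     = 169.57 kg/ha


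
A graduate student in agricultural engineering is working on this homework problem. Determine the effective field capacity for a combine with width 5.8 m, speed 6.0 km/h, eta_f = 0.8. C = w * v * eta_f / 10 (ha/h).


C = w * v * eta_f / 10
  = 5.8 * 6.0 * 0.8 / 10
  = 27.84 / 10
  = 2.78 ha/h


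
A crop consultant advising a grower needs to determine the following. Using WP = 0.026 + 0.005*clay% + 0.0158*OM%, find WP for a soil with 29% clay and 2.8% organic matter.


WP = 0.026 + 0.005*29 + 0.0158*2.8
   = 0.026 + 0.1450 + 0.0442
   = 0.2152


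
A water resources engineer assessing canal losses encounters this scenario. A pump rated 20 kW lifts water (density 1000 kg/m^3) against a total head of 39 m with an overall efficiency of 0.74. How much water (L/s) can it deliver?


Q = (P * 1000 * eta) / (rho * g * H)
  = (20 * 1000 * 0.74) / (1000 * 9.81 * 39)
  = 14800 / 382590
  = 0.03868 m^3/s = 38.68 L/s


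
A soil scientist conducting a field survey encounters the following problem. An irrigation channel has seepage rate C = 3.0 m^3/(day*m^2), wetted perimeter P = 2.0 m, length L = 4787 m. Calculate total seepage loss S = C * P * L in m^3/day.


S = C * P * L
  = 3.0 * 2.0 * 4787
  = 28722 m^3/day


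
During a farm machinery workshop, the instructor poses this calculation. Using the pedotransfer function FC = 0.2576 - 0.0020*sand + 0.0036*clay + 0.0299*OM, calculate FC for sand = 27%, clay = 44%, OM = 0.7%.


FC = 0.2576 - 0.0020*27 + 0.0036*44 + 0.0299*0.7
   = 0.2576 - 0.0540 + 0.1584 + 0.0209
   = 0.3829


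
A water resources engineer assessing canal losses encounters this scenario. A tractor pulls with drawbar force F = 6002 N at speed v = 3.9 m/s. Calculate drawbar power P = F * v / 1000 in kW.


P = F * v / 1000
  = 6002 * 3.9 / 1000
  = 23407.80 / 1000
  = 23.41 kW


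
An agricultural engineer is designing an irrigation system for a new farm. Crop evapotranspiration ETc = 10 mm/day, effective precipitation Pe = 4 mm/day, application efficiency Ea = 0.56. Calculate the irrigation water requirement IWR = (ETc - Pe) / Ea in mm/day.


IWR = (ETc - Pe) / Ea
    = (10 - 4) / 0.56
    = 6 / 0.56
    = 10.71 mm/day


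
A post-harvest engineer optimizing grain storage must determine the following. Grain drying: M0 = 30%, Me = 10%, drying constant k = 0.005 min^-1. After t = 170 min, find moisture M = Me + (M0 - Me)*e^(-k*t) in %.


M = Me + (M0 - Me) * e^(-k*t)
  = 10 + (30 - 10) * e^(-0.005*170)
  = 10 + 20 * e^(-0.850)
  = 10 + 20 * 0.42741
  = 10 + 8.5483
  = 18.55%


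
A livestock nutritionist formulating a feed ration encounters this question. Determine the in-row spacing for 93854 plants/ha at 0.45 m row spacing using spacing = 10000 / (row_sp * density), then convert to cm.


spacing = 10000 / (row_sp * density)
        = 10000 / (0.45 * 93854)
        = 10000 / 42234.30
        = 0.23677 m = 23.68 cm


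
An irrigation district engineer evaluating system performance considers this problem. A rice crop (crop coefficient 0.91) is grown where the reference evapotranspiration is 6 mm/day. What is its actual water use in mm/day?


ETc = Kc * ET0
    = 0.91 * 6
    = 5.46 mm/day


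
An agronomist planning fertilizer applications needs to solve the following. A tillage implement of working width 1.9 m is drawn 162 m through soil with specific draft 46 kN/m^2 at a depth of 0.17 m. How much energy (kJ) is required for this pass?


E = k * d * w * L
  = 46 * 0.17 * 1.9 * 162
  = 2407.00 kJ


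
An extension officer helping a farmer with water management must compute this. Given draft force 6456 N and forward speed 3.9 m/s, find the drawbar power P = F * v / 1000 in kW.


P = F * v / 1000
  = 6456 * 3.9 / 1000
  = 25178.40 / 1000
  = 25.18 kW


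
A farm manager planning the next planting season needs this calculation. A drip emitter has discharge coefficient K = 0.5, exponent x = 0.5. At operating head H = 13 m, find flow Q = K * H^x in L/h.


Q = K * H^x
  = 0.5 * 13^0.5
  = 0.5 * 3.6056
  = 1.80 L/h


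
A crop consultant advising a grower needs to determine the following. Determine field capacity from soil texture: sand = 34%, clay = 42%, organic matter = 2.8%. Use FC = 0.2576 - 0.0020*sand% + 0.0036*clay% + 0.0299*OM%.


FC = 0.2576 - 0.0020*34 + 0.0036*42 + 0.0299*2.8
   = 0.2576 - 0.0680 + 0.1512 + 0.0837
   = 0.4245


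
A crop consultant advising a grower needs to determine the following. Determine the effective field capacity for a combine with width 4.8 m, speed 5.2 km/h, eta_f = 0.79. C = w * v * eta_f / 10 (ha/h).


C = w * v * eta_f / 10
  = 4.8 * 5.2 * 0.79 / 10
  = 19.72 / 10
  = 1.97 ha/h


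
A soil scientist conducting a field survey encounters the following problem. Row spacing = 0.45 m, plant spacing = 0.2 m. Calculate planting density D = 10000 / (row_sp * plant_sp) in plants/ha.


D = 10000 / (row_sp * plant_sp)
  = 10000 / (0.45 * 0.2)
  = 10000 / 0.0900
  = 111111.11 plants/ha


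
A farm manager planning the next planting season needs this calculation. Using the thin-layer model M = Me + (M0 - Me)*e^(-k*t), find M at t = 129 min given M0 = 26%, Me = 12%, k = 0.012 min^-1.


M = Me + (M0 - Me) * e^(-k*t)
  = 12 + (26 - 12) * e^(-0.012*129)
  = 12 + 14 * e^(-1.548)
  = 12 + 14 * 0.21267
  = 12 + 2.9774
  = 14.98%


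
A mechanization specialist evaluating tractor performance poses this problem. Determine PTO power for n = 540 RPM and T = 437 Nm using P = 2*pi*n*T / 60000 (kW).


P = 2*pi*n*T / 60000
  = 2*pi * 540 * 437 / 60000
  = 1482706.07 / 60000
  = 24.71 kW


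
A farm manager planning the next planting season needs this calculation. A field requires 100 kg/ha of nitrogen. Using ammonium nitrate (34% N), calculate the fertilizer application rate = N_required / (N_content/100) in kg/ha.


Rate = N_required / (N_content / 100)
     = 100 / (34 / 100)
     = 100 / 0.34
     = 294.12 kg/ha


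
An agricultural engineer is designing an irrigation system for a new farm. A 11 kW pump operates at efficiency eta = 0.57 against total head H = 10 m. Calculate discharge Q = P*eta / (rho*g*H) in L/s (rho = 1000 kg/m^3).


Q = (P * 1000 * eta) / (rho * g * H)
  = (11 * 1000 * 0.57) / (1000 * 9.81 * 10)
  = 6270 / 98100
  = 0.06391 m^3/s = 63.91 L/s


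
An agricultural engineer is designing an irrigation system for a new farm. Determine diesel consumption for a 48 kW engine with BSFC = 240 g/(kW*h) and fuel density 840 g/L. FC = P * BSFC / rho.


FC = P * BSFC / rho_fuel
   = 48 * 240 / 840
   = 11520 / 840
   = 13.71 L/h


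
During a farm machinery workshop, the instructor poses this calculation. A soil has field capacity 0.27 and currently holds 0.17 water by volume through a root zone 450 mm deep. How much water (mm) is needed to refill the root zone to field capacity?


SMD = (FC - theta) * D
    = (0.27 - 0.17) * 450
    = 0.100 * 450
    = 45 mm


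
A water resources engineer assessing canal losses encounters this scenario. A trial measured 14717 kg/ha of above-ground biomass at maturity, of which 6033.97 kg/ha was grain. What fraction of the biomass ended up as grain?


HI = grain_yield / biomass
   = 6033.97 / 14717
   = 0.41


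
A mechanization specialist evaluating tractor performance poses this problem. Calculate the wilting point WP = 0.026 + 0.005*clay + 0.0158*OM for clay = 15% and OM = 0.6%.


WP = 0.026 + 0.005*15 + 0.0158*0.6
   = 0.026 + 0.0750 + 0.0095
   = 0.1105


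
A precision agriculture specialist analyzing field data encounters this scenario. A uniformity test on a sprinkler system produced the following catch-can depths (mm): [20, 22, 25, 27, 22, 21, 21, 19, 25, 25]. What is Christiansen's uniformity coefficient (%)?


xbar = 227 / 10 = 22.700
sum|xi - xbar| = 22.400
CU = 100 * (1 - 22.400 / (10 * 22.700))
   = 100 * (1 - 0.0987)
   = 90.13%


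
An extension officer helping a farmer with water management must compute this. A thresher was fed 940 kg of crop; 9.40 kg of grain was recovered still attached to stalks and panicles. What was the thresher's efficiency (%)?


eta = (total - unthreshed) / total * 100
    = (940 - 9.40) / 940 * 100
    = 930.60 / 940 * 100
    = 99%


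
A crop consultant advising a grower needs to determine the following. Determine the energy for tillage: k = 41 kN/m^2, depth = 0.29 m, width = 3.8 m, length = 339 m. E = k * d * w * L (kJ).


E = k * d * w * L
  = 41 * 0.29 * 3.8 * 339
  = 15316.70 kJ


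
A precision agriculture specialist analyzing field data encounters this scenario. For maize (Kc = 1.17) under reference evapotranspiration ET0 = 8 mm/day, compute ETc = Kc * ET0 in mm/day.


ETc = Kc * ET0
    = 1.17 * 8
    = 9.36 mm/day


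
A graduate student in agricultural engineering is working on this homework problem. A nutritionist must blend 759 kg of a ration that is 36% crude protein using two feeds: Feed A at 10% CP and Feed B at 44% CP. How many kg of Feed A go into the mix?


parts_A = CP_b - target = 44 - 36 = 8
parts_B = target - CP_a = 36 - 10 = 26
total_parts = 8 + 26 = 34
Feed A = 759 * 8 / 34 = 178.59 kg
Feed B = 759 * 26 / 34 = 580.41 kg

178.59 kg


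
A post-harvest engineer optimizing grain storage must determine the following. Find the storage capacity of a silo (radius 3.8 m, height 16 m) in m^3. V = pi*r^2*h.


V = pi * r^2 * h
  = pi * 3.8^2 * 16
  = pi * 14.44 * 16
  = 725.83 m^3


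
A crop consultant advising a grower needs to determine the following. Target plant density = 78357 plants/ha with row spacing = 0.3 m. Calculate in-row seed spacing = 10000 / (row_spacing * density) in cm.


spacing = 10000 / (row_sp * density)
        = 10000 / (0.3 * 78357)
        = 10000 / 23507.10
        = 0.42540 m = 42.54 cm


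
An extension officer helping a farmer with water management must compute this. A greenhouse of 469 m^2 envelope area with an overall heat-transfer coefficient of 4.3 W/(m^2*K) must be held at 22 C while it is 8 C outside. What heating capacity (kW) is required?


dT = 22 - (8) = 14 K
Q = U * A * dT
  = 4.3 * 469 * 14
  = 28233.80 W = 28.23 kW


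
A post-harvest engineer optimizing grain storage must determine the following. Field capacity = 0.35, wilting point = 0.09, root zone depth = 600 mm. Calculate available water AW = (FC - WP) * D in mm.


AW = (FC - WP) * D
   = (0.35 - 0.09) * 600
   = 0.26 * 600
   = 156 mm


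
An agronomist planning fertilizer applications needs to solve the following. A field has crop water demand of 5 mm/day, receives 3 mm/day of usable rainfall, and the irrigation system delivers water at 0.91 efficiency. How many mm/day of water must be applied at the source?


IWR = (ETc - Pe) / Ea
    = (5 - 3) / 0.91
    = 2 / 0.91
    = 2.20 mm/day


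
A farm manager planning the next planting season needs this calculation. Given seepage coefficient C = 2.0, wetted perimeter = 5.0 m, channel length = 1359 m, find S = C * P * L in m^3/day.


S = C * P * L
  = 2.0 * 5.0 * 1359
  = 13590 m^3/day


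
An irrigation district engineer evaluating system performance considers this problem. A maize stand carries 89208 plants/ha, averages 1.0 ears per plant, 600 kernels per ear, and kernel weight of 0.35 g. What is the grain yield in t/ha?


Y = density * ears * kernels * kw
  = 89208 * 1.0 * 600 * 0.35 g/ha
  = 18733680 g/ha
  = 18733.68 kg/ha = 18.73 t/ha


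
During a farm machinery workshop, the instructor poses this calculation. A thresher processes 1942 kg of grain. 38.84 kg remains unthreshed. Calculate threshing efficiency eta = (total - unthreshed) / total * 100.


eta = (total - unthreshed) / total * 100
    = (1942 - 38.84) / 1942 * 100
    = 1903.16 / 1942 * 100
    = 98%


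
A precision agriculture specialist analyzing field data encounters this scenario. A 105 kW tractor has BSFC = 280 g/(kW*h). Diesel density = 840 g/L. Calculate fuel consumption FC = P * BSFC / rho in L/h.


FC = P * BSFC / rho_fuel
   = 105 * 280 / 840
   = 29400 / 840
   = 35 L/h


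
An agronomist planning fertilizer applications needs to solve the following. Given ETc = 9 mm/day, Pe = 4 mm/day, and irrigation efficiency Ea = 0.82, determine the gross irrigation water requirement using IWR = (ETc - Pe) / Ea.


IWR = (ETc - Pe) / Ea
    = (9 - 4) / 0.82
    = 5 / 0.82
    = 6.10 mm/day


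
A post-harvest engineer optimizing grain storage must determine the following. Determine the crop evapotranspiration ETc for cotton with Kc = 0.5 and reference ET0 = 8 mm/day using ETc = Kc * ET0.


ETc = Kc * ET0
    = 0.5 * 8
    = 4 mm/day


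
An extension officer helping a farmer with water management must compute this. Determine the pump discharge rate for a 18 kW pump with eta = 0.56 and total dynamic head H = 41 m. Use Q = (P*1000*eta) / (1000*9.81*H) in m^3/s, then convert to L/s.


Q = (P * 1000 * eta) / (rho * g * H)
  = (18 * 1000 * 0.56) / (1000 * 9.81 * 41)
  = 10080 / 402210
  = 0.02506 m^3/s = 25.06 L/s


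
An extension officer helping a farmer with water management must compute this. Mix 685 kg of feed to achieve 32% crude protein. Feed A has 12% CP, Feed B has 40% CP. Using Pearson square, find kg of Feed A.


parts_A = CP_b - target = 40 - 32 = 8
parts_B = target - CP_a = 32 - 12 = 20
total_parts = 8 + 20 = 28
Feed A = 685 * 8 / 28 = 195.71 kg
Feed B = 685 * 20 / 28 = 489.29 kg

195.71 kg


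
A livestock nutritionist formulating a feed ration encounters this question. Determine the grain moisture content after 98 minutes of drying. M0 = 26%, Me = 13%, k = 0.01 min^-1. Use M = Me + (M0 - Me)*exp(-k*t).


M = Me + (M0 - Me) * e^(-k*t)
  = 13 + (26 - 13) * e^(-0.01*98)
  = 13 + 13 * e^(-0.980)
  = 13 + 13 * 0.37531
  = 13 + 4.8790
  = 17.88%


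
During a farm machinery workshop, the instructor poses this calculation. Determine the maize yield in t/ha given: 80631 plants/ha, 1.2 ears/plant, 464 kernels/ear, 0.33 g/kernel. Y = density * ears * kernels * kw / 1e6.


Y = density * ears * kernels * kw
  = 80631 * 1.2 * 464 * 0.33 g/ha
  = 14815462.46 g/ha
  = 14815.46 kg/ha = 14.82 t/ha


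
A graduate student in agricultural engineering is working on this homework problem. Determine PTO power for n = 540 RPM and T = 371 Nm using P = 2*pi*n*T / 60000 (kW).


P = 2*pi*n*T / 60000
  = 2*pi * 540 * 371 / 60000
  = 1258773.34 / 60000
  = 20.98 kW


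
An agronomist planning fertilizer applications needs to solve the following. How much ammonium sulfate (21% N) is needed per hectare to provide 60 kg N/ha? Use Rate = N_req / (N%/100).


Rate = N_required / (N_content / 100)
     = 60 / (21 / 100)
     = 60 / 0.21
     = 285.71 kg/ha


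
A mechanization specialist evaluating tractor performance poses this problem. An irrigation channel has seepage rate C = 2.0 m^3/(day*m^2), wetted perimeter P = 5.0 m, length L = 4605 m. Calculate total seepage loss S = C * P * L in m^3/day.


S = C * P * L
  = 2.0 * 5.0 * 4605
  = 46050 m^3/day


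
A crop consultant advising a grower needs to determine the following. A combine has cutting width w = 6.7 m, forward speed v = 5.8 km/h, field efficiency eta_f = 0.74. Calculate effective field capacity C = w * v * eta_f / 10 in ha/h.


C = w * v * eta_f / 10
  = 6.7 * 5.8 * 0.74 / 10
  = 28.76 / 10
  = 2.88 ha/h


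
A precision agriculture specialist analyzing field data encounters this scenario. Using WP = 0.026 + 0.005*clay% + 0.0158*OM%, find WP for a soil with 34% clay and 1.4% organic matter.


WP = 0.026 + 0.005*34 + 0.0158*1.4
   = 0.026 + 0.1700 + 0.0221
   = 0.2181


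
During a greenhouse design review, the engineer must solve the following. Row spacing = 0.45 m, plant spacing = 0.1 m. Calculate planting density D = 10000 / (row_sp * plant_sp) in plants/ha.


D = 10000 / (row_sp * plant_sp)
  = 10000 / (0.45 * 0.1)
  = 10000 / 0.0450
  = 222222.22 plants/ha


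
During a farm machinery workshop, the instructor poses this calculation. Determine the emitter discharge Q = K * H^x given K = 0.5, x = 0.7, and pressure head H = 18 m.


Q = K * H^x
  = 0.5 * 18^0.7
  = 0.5 * 7.5629
  = 3.78 L/h


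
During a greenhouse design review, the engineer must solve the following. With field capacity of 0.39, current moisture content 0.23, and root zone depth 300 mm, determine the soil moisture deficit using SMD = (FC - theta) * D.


SMD = (FC - theta) * D
    = (0.39 - 0.23) * 300
    = 0.160 * 300
    = 48 mm


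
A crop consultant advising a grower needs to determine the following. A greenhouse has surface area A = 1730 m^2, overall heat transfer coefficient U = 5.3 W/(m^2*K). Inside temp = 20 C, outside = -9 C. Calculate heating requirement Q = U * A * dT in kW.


dT = 20 - (-9) = 29 K
Q = U * A * dT
  = 5.3 * 1730 * 29
  = 265901 W = 265.90 kW


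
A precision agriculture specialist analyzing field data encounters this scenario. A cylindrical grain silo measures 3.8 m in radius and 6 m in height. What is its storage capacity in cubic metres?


V = pi * r^2 * h
  = pi * 3.8^2 * 6
  = pi * 14.44 * 6
  = 272.19 m^3


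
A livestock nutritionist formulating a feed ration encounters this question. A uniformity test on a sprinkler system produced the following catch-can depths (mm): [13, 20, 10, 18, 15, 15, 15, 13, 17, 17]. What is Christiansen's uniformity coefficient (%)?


xbar = 153 / 10 = 15.300
sum|xi - xbar| = 21.600
CU = 100 * (1 - 21.600 / (10 * 15.300))
   = 100 * (1 - 0.1412)
   = 85.88%


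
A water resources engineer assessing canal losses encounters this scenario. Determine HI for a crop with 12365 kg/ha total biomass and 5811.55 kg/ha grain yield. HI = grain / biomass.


HI = grain_yield / biomass
   = 5811.55 / 12365
   = 0.47


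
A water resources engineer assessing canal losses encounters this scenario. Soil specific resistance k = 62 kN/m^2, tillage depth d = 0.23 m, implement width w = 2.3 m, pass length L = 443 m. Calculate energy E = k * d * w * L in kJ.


E = k * d * w * L
  = 62 * 0.23 * 2.3 * 443
  = 14529.51 kJ


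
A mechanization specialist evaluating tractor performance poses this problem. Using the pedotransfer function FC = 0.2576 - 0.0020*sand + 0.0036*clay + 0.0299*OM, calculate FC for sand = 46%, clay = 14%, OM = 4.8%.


FC = 0.2576 - 0.0020*46 + 0.0036*14 + 0.0299*4.8
   = 0.2576 - 0.0920 + 0.0504 + 0.1435
   = 0.3595


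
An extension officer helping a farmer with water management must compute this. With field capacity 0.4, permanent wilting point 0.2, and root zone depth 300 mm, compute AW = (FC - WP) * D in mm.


AW = (FC - WP) * D
   = (0.4 - 0.2) * 300
   = 0.20 * 300
   = 60 mm


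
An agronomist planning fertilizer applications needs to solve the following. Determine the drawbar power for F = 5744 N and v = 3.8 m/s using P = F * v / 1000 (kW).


P = F * v / 1000
  = 5744 * 3.8 / 1000
  = 21827.20 / 1000
  = 21.83 kW


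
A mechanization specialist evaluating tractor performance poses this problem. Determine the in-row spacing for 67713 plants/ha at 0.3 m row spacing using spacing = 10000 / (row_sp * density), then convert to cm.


spacing = 10000 / (row_sp * density)
        = 10000 / (0.3 * 67713)
        = 10000 / 20313.90
        = 0.49227 m = 49.23 cm


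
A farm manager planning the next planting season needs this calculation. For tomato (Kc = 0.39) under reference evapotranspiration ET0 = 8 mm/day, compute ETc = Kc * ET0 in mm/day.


ETc = Kc * ET0
    = 0.39 * 8
    = 3.12 mm/day


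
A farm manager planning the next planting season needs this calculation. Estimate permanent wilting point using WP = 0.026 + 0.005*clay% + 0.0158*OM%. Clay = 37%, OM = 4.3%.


WP = 0.026 + 0.005*37 + 0.0158*4.3
   = 0.026 + 0.1850 + 0.0679
   = 0.2789


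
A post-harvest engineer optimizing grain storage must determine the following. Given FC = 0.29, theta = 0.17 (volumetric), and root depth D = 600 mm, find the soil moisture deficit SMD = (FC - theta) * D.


SMD = (FC - theta) * D
    = (0.29 - 0.17) * 600
    = 0.120 * 600
    = 72 mm


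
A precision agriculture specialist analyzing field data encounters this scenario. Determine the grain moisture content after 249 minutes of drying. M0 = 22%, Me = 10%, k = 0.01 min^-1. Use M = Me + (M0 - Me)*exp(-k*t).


M = Me + (M0 - Me) * e^(-k*t)
  = 10 + (22 - 10) * e^(-0.01*249)
  = 10 + 12 * e^(-2.490)
  = 10 + 12 * 0.08291
  = 10 + 0.9949
  = 10.99%


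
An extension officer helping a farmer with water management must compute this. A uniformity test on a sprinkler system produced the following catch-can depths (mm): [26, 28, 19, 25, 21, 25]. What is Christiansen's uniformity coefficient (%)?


xbar = 144 / 6 = 24
sum|xi - xbar| = 16
CU = 100 * (1 - 16 / (6 * 24))
   = 100 * (1 - 0.1111)
   = 88.89%


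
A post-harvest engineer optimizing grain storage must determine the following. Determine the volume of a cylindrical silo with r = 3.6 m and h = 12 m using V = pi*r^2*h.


V = pi * r^2 * h
  = pi * 3.6^2 * 12
  = pi * 12.96 * 12
  = 488.58 m^3


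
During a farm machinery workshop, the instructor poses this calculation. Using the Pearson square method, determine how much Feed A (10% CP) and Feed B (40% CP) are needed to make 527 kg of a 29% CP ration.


parts_A = CP_b - target = 40 - 29 = 11
parts_B = target - CP_a = 29 - 10 = 19
total_parts = 11 + 19 = 30
Feed A = 527 * 11 / 30 = 193.23 kg
Feed B = 527 * 19 / 30 = 333.77 kg

193.23 kg


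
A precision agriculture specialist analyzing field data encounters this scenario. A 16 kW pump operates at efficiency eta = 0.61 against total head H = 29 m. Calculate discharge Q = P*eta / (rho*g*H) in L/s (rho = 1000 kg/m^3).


Q = (P * 1000 * eta) / (rho * g * H)
  = (16 * 1000 * 0.61) / (1000 * 9.81 * 29)
  = 9760 / 284490
  = 0.03431 m^3/s = 34.31 L/s


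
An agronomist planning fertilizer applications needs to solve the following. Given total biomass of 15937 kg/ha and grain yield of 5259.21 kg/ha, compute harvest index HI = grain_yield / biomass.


HI = grain_yield / biomass
   = 5259.21 / 15937
   = 0.33


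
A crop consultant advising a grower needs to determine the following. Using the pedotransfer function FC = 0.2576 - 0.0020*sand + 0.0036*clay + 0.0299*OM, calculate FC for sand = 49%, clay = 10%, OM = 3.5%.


FC = 0.2576 - 0.0020*49 + 0.0036*10 + 0.0299*3.5
   = 0.2576 - 0.0980 + 0.0360 + 0.1047
   = 0.3003


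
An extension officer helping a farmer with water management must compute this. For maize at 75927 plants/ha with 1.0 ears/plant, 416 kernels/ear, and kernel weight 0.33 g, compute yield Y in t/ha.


Y = density * ears * kernels * kw
  = 75927 * 1.0 * 416 * 0.33 g/ha
  = 10423258.56 g/ha
  = 10423.26 kg/ha = 10.42 t/ha


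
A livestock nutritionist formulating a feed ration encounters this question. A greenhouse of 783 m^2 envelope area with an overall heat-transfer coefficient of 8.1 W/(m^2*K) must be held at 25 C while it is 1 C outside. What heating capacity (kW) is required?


dT = 25 - (1) = 24 K
Q = U * A * dT
  = 8.1 * 783 * 24
  = 152215.20 W = 152.22 kW


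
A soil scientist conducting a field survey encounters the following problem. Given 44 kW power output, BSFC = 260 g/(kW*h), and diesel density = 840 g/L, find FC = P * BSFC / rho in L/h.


FC = P * BSFC / rho_fuel
   = 44 * 260 / 840
   = 11440 / 840
   = 13.62 L/h


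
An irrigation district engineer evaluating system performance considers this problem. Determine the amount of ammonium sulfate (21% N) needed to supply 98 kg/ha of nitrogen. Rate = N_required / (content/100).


Rate = N_required / (N_content / 100)
     = 98 / (21 / 100)
     = 98 / 0.21
     = 466.67 kg/ha


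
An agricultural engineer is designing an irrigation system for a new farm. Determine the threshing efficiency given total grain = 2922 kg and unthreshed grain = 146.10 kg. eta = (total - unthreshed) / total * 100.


eta = (total - unthreshed) / total * 100
    = (2922 - 146.10) / 2922 * 100
    = 2775.90 / 2922 * 100
    = 95%


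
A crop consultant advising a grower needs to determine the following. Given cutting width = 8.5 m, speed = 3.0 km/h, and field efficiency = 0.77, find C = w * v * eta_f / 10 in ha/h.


C = w * v * eta_f / 10
  = 8.5 * 3.0 * 0.77 / 10
  = 19.64 / 10
  = 1.96 ha/h


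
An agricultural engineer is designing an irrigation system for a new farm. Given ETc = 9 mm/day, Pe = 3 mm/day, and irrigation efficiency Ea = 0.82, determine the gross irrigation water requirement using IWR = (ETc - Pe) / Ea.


IWR = (ETc - Pe) / Ea
    = (9 - 3) / 0.82
    = 6 / 0.82
    = 7.32 mm/day


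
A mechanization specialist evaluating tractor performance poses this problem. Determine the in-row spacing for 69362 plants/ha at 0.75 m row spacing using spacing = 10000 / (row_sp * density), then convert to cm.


spacing = 10000 / (row_sp * density)
        = 10000 / (0.75 * 69362)
        = 10000 / 52021.50
        = 0.19223 m = 19.22 cm


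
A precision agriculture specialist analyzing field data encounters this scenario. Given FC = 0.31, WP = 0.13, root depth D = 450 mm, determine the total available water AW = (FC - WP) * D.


AW = (FC - WP) * D
   = (0.31 - 0.13) * 450
   = 0.18 * 450
   = 81 mm


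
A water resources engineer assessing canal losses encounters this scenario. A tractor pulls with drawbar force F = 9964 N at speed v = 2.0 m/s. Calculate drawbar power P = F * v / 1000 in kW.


P = F * v / 1000
  = 9964 * 2.0 / 1000
  = 19928 / 1000
  = 19.93 kW


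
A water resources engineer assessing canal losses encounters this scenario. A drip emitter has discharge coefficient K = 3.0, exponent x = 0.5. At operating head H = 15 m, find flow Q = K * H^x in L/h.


Q = K * H^x
  = 3.0 * 15^0.5
  = 3.0 * 3.8730
  = 11.62 L/h


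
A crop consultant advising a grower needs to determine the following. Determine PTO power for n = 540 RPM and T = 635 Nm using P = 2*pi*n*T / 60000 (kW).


P = 2*pi*n*T / 60000
  = 2*pi * 540 * 635 / 60000
  = 2154504.24 / 60000
  = 35.91 kW


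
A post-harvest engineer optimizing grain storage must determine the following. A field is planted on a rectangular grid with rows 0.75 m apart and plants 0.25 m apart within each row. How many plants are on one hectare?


D = 10000 / (row_sp * plant_sp)
  = 10000 / (0.75 * 0.25)
  = 10000 / 0.1875
  = 53333.33 plants/ha


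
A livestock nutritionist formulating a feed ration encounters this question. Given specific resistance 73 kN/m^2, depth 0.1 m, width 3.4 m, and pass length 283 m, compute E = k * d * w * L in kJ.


E = k * d * w * L
  = 73 * 0.1 * 3.4 * 283
  = 7024.06 kJ


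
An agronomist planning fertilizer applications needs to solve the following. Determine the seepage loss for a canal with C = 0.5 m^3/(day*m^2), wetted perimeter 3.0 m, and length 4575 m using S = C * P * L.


S = C * P * L
  = 0.5 * 3.0 * 4575
  = 6862.50 m^3/day


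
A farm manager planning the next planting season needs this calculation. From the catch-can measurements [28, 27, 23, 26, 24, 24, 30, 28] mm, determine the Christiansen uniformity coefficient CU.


xbar = 210 / 8 = 26.250
sum|xi - xbar| = 16
CU = 100 * (1 - 16 / (8 * 26.250))
   = 100 * (1 - 0.0762)
   = 92.38%


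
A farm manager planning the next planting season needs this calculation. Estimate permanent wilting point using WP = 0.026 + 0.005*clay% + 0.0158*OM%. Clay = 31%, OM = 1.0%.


WP = 0.026 + 0.005*31 + 0.0158*1.0
   = 0.026 + 0.1550 + 0.0158
   = 0.1968


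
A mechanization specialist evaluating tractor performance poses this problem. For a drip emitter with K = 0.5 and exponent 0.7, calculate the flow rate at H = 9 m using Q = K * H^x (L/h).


Q = K * H^x
  = 0.5 * 9^0.7
  = 0.5 * 4.6555
  = 2.33 L/h


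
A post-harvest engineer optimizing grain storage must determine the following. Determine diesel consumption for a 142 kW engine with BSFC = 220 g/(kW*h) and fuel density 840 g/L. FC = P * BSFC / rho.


FC = P * BSFC / rho_fuel
   = 142 * 220 / 840
   = 31240 / 840
   = 37.19 L/h


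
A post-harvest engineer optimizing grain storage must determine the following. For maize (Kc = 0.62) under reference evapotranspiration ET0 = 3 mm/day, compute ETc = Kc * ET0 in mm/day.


ETc = Kc * ET0
    = 0.62 * 3
    = 1.86 mm/day


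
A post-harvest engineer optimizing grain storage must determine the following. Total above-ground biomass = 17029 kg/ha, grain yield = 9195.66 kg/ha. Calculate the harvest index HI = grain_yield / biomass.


HI = grain_yield / biomass
   = 9195.66 / 17029
   = 0.54


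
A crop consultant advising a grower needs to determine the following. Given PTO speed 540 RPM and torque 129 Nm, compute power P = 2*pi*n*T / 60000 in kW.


P = 2*pi*n*T / 60000
  = 2*pi * 540 * 129 / 60000
  = 437686.69 / 60000
  = 7.29 kW


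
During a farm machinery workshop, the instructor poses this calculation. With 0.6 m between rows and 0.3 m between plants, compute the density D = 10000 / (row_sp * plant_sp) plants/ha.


D = 10000 / (row_sp * plant_sp)
  = 10000 / (0.6 * 0.3)
  = 10000 / 0.1800
  = 55555.56 plants/ha


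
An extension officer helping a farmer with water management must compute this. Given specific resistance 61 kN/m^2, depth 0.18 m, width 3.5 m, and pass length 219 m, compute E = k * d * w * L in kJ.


E = k * d * w * L
  = 61 * 0.18 * 3.5 * 219
  = 8416.17 kJ


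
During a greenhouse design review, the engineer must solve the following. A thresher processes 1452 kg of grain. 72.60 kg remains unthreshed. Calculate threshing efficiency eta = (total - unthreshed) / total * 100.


eta = (total - unthreshed) / total * 100
    = (1452 - 72.60) / 1452 * 100
    = 1379.40 / 1452 * 100
    = 95%


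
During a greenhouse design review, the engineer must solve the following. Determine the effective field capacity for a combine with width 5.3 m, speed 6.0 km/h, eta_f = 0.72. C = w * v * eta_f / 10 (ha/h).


C = w * v * eta_f / 10
  = 5.3 * 6.0 * 0.72 / 10
  = 22.90 / 10
  = 2.29 ha/h


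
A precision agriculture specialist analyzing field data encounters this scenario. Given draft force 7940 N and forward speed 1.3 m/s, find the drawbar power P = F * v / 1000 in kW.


P = F * v / 1000
  = 7940 * 1.3 / 1000
  = 10322 / 1000
  = 10.32 kW


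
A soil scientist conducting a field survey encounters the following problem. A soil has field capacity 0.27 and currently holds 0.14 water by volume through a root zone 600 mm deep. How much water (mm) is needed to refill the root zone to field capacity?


SMD = (FC - theta) * D
    = (0.27 - 0.14) * 600
    = 0.130 * 600
    = 78 mm


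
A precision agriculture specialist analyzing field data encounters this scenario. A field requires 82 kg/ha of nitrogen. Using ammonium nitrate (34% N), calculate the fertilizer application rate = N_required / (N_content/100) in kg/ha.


Rate = N_required / (N_content / 100)
     = 82 / (34 / 100)
     = 82 / 0.34
     = 241.18 kg/ha


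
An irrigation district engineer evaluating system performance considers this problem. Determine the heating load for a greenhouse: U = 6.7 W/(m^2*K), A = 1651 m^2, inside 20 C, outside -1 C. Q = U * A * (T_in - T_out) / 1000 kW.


dT = 20 - (-1) = 21 K
Q = U * A * dT
  = 6.7 * 1651 * 21
  = 232295.70 W = 232.30 kW


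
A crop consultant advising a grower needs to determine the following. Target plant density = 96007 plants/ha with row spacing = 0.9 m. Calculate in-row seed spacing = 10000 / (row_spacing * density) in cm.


spacing = 10000 / (row_sp * density)
        = 10000 / (0.9 * 96007)
        = 10000 / 86406.30
        = 0.11573 m = 11.57 cm


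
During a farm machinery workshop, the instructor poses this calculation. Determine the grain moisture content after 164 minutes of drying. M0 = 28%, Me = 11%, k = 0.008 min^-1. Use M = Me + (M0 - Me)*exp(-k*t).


M = Me + (M0 - Me) * e^(-k*t)
  = 11 + (28 - 11) * e^(-0.008*164)
  = 11 + 17 * e^(-1.312)
  = 11 + 17 * 0.26928
  = 11 + 4.5778
  = 15.58%


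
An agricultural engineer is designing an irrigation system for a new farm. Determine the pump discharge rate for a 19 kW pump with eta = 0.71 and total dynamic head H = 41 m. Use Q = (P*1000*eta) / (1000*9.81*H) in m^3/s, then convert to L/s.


Q = (P * 1000 * eta) / (rho * g * H)
  = (19 * 1000 * 0.71) / (1000 * 9.81 * 41)
  = 13490 / 402210
  = 0.03354 m^3/s = 33.54 L/s


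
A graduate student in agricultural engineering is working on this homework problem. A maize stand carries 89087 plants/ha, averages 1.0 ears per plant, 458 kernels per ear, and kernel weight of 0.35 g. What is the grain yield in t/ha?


Y = density * ears * kernels * kw
  = 89087 * 1.0 * 458 * 0.35 g/ha
  = 14280646.10 g/ha
  = 14280.65 kg/ha = 14.28 t/ha


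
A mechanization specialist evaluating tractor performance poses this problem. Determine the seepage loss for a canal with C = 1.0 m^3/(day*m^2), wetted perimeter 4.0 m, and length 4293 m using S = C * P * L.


S = C * P * L
  = 1.0 * 4.0 * 4293
  = 17172 m^3/day


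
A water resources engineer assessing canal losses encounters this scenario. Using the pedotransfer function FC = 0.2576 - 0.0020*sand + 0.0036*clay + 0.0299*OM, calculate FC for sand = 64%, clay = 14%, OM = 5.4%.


FC = 0.2576 - 0.0020*64 + 0.0036*14 + 0.0299*5.4
   = 0.2576 - 0.1280 + 0.0504 + 0.1615
   = 0.3415


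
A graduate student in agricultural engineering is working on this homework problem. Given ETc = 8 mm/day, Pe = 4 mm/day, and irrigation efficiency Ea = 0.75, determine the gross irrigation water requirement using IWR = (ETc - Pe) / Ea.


IWR = (ETc - Pe) / Ea
    = (8 - 4) / 0.75
    = 4 / 0.75
    = 5.33 mm/day


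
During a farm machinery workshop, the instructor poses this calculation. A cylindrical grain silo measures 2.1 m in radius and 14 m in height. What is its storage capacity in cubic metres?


V = pi * r^2 * h
  = pi * 2.1^2 * 14
  = pi * 4.41 * 14
  = 193.96 m^3
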